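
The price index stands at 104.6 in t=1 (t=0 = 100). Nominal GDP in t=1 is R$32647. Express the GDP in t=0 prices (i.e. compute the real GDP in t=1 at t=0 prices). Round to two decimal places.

31211.28

Real = Nominal ÷ (Index/100) = 32647 ÷ (104.6/100)
     = 32647 ÷ 1.046 = 31211.2811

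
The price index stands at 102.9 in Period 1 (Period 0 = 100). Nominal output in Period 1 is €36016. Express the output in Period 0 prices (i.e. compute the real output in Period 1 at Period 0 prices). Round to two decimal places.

Real = Nominal ÷ (Index/100) = 36016 ÷ (102.9/100)
     = 36016 ÷ 1.029 = 35000.9718

35000.97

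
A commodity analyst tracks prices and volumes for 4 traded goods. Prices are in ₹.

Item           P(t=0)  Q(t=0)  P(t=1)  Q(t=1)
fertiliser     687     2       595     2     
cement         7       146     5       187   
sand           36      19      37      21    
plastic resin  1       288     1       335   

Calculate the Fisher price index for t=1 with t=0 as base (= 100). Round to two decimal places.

Laspeyres component (base-period weights):
ΣP(t=1)Q(t=0) = 595×2 + 5×146 + 37×19 + 1×288 = 1190 + 730 + 703 + 288 = 2911
ΣP(t=0)Q(t=0) = 687×2 + 7×146 + 36×19 + 1×288 = 1374 + 1022 + 684 + 288 = 3368
L = 2911 / 3368 × 100 = 86.4311
Paasche component (current-period weights):
ΣP(t=1)Q(t=1) = 595×2 + 5×187 + 37×21 + 1×335 = 1190 + 935 + 777 + 335 = 3237
ΣP(t=0)Q(t=1) = 687×2 + 7×187 + 36×21 + 1×335 = 1374 + 1309 + 756 + 335 = 3774
P = 3237 / 3774 × 100 = 85.7711
Fisher = √(L × P) = √(86.4311 × 85.7711) = 86.1005

86.10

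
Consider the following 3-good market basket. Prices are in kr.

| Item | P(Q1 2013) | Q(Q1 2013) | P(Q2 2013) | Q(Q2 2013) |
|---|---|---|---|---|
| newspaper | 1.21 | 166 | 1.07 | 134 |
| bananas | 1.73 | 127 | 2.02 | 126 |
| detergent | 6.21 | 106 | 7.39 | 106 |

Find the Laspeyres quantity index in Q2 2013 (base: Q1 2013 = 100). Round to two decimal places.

Laspeyres quantity index uses base-period prices as weights.
ΣP(Q1 2013)·Q(Q2 2013) = 1.21×134 + 1.73×126 + 6.21×106 = 162.14 + 217.98 + 658.26 = 1038.38
ΣP(Q1 2013)·Q(Q1 2013) = 1.21×166 + 1.73×127 + 6.21×106 = 200.86 + 219.71 + 658.26 = 1078.83
Index = 1038.38 / 1078.83 × 100 = 96.2506

96.25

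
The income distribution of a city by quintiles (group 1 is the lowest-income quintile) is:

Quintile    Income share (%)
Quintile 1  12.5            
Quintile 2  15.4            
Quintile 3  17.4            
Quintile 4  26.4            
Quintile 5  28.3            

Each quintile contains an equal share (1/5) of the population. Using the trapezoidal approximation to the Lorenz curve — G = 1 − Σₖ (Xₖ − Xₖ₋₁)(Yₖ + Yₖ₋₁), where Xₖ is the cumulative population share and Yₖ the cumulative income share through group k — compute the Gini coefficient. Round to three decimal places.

Cumulative income shares Yₖ: 0.1250, 0.2790, 0.4530, 0.7170, 1.0000
Σ (Xₖ−Xₖ₋₁)(Yₖ+Yₖ₋₁) = (1/5)(0.1250+0.0000) + (1/5)(0.2790+0.1250) + (1/5)(0.4530+0.2790) + (1/5)(0.7170+0.4530) + (1/5)(1.0000+0.7170)
  = 0.0250 + 0.0808 + 0.1464 + 0.2340 + 0.3434 = 0.8296
G = 1 − 0.8296 = 0.1704

0.170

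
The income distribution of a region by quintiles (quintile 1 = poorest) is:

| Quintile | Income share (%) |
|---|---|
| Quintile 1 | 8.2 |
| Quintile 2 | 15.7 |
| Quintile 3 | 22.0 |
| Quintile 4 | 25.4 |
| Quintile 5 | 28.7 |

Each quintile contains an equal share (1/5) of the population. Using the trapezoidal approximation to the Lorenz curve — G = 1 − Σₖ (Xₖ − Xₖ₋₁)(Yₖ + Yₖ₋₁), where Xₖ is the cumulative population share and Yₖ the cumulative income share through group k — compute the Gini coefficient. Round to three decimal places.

Cumulative income shares Yₖ: 0.0820, 0.2390, 0.4590, 0.7130, 1.0000
Σ (Xₖ−Xₖ₋₁)(Yₖ+Yₖ₋₁) = (1/5)(0.0820+0.0000) + (1/5)(0.2390+0.0820) + (1/5)(0.4590+0.2390) + (1/5)(0.7130+0.4590) + (1/5)(1.0000+0.7130)
  = 0.0164 + 0.0642 + 0.1396 + 0.2344 + 0.3426 = 0.7972
G = 1 − 0.7972 = 0.2028

0.203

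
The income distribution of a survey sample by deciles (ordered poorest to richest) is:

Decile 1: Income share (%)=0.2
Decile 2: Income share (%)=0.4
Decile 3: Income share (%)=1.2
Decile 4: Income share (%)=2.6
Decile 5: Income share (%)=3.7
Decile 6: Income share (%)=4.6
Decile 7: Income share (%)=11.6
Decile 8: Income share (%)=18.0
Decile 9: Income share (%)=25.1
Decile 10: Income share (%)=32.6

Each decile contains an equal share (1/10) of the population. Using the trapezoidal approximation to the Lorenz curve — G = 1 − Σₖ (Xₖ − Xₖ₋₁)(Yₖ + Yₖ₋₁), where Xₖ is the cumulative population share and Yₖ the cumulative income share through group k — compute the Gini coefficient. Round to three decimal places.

0.576

Cumulative income shares Yₖ: 0.0020, 0.0060, 0.0180, 0.0440, 0.0810, 0.1270, 0.2430, 0.4230, 0.6740, 1.0000
Σ (Xₖ−Xₖ₋₁)(Yₖ+Yₖ₋₁) = (1/10)(0.0020+0.0000) + (1/10)(0.0060+0.0020) + (1/10)(0.0180+0.0060) + (1/10)(0.0440+0.0180) + (1/10)(0.0810+0.0440) + (1/10)(0.1270+0.0810) + (1/10)(0.2430+0.1270) + (1/10)(0.4230+0.2430) + (1/10)(0.6740+0.4230) + (1/10)(1.0000+0.6740)
  = 0.0002 + 0.0008 + 0.0024 + 0.0062 + 0.0125 + 0.0208 + 0.0370 + 0.0666 + 0.1097 + 0.1674 = 0.4236
G = 1 − 0.4236 = 0.5764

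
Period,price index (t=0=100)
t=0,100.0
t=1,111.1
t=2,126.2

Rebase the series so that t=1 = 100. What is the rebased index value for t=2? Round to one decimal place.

113.6

Rebased(t=2) = 126.2 / 111.1 × 100 = 113.5914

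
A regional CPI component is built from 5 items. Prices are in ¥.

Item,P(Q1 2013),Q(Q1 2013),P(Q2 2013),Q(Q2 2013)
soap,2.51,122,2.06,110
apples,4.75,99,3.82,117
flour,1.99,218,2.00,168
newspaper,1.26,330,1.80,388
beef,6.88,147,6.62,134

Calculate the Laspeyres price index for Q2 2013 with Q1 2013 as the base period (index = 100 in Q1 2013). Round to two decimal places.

99.82

Laspeyres price index uses base-period quantities as weights.
ΣP(Q2 2013)·Q(Q1 2013) = 2.06×122 + 3.82×99 + 2.00×218 + 1.80×330 + 6.62×147 = 251.32 + 378.18 + 436 + 594 + 973.14 = 2632.64
ΣP(Q1 2013)·Q(Q1 2013) = 2.51×122 + 4.75×99 + 1.99×218 + 1.26×330 + 6.88×147 = 306.22 + 470.25 + 433.82 + 415.8 + 1011.36 = 2637.45
Index = 2632.64 / 2637.45 × 100 = 99.8176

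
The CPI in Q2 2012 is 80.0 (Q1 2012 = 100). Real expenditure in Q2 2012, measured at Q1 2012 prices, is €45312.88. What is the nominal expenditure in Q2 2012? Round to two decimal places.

36250.30

Nominal = Real × (Index/100) = 45312.88 × (80.0/100)
        = 45312.88 × 0.800 = 36250.3040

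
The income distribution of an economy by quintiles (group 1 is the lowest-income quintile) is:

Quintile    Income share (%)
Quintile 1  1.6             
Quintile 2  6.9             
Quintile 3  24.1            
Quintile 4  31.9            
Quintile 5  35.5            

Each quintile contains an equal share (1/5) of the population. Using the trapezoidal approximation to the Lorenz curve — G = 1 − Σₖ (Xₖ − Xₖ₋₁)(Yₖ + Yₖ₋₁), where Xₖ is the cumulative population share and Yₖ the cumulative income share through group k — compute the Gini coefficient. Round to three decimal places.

0.371

Cumulative income shares Yₖ: 0.0160, 0.0850, 0.3260, 0.6450, 1.0000
Σ (Xₖ−Xₖ₋₁)(Yₖ+Yₖ₋₁) = (1/5)(0.0160+0.0000) + (1/5)(0.0850+0.0160) + (1/5)(0.3260+0.0850) + (1/5)(0.6450+0.3260) + (1/5)(1.0000+0.6450)
  = 0.0032 + 0.0202 + 0.0822 + 0.1942 + 0.3290 = 0.6288
G = 1 − 0.6288 = 0.3712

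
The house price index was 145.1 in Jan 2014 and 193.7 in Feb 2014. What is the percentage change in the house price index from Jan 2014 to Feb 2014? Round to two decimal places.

33.49%

Change = (193.7 − 145.1) / 145.1 × 100
       = 48.6 / 145.1 × 100 = 33.4941%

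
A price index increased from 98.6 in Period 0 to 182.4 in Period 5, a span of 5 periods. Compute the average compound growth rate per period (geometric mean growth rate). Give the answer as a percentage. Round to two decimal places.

Growth factor = (182.4/98.6)^(1/5) = (1.849899)^(1/5) = 1.130914
Growth rate = 1.130914 − 1 = 0.130914 = 13.0914%

13.09%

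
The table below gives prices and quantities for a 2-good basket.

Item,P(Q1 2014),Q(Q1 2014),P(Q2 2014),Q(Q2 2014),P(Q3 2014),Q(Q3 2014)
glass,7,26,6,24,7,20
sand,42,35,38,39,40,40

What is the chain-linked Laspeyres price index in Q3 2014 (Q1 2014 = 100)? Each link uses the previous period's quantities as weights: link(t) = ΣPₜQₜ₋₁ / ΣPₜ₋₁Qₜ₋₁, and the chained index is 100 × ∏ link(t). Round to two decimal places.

Link Q1 2014→Q2 2014:
ΣP(Q2 2014)Q(Q1 2014) = 6×26 + 38×35 = 156 + 1330 = 1486
ΣP(Q1 2014)Q(Q1 2014) = 7×26 + 42×35 = 182 + 1470 = 1652
link = 1486/1652 = 0.899516
Link Q2 2014→Q3 2014:
ΣP(Q3 2014)Q(Q2 2014) = 7×24 + 40×39 = 168 + 1560 = 1728
ΣP(Q2 2014)Q(Q2 2014) = 6×24 + 38×39 = 144 + 1482 = 1626
link = 1728/1626 = 1.062731
Chained index = 100 × 0.899516 × 1.062731 = 95.5943

95.59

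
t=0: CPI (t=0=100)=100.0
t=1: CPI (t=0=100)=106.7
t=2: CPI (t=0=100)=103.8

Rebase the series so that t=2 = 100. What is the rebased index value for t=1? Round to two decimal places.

102.79

Rebased(t=1) = 106.7 / 103.8 × 100 = 102.7938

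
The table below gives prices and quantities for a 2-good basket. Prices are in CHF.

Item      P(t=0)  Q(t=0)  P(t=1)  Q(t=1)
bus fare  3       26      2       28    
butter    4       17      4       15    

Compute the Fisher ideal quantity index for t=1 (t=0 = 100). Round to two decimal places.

97.64

Laspeyres component (base-period weights):
ΣP(t=0)Q(t=1) = 3×28 + 4×15 = 84 + 60 = 144
ΣP(t=0)Q(t=0) = 3×26 + 4×17 = 78 + 68 = 146
L = 144 / 146 × 100 = 98.6301
Paasche component (current-period weights):
ΣP(t=1)Q(t=1) = 2×28 + 4×15 = 56 + 60 = 116
ΣP(t=1)Q(t=0) = 2×26 + 4×17 = 52 + 68 = 120
P = 116 / 120 × 100 = 96.6667
Fisher = √(L × P) = √(98.6301 × 96.6667) = 97.6435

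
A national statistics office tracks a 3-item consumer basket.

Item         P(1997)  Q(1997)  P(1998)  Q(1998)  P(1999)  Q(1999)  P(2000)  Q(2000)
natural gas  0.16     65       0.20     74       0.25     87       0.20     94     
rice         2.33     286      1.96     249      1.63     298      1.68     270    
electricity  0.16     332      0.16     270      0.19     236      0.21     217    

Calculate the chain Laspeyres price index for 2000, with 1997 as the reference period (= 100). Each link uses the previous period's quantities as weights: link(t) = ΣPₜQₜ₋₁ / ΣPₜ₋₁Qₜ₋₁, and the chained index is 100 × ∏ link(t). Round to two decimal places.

Link 1997→1998:
ΣP(1998)Q(1997) = 0.20×65 + 1.96×286 + 0.16×332 = 13 + 560.56 + 53.12 = 626.68
ΣP(1997)Q(1997) = 0.16×65 + 2.33×286 + 0.16×332 = 10.4 + 666.38 + 53.12 = 729.9
link = 626.68/729.9 = 0.858583
Link 1998→1999:
ΣP(1999)Q(1998) = 0.25×74 + 1.63×249 + 0.19×270 = 18.5 + 405.87 + 51.3 = 475.67
ΣP(1998)Q(1998) = 0.20×74 + 1.96×249 + 0.16×270 = 14.8 + 488.04 + 43.2 = 546.04
link = 475.67/546.04 = 0.871127
Link 1999→2000:
ΣP(2000)Q(1999) = 0.20×87 + 1.68×298 + 0.21×236 = 17.4 + 500.64 + 49.56 = 567.6
ΣP(1999)Q(1999) = 0.25×87 + 1.63×298 + 0.19×236 = 21.75 + 485.74 + 44.84 = 552.33
link = 567.6/552.33 = 1.027647
Chained index = 100 × 0.858583 × 0.871127 × 1.027647 = 76.8613

76.86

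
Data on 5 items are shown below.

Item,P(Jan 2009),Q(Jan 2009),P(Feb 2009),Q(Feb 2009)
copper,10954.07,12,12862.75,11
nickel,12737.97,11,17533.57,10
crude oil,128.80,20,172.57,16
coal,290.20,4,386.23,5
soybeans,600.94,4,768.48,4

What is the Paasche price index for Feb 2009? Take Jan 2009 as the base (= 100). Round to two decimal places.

Paasche price index uses current-period quantities as weights.
ΣP(Feb 2009)·Q(Feb 2009) = 12862.75×11 + 17533.57×10 + 172.57×16 + 386.23×5 + 768.48×4 = 141490.25 + 175335.7 + 2761.12 + 1931.15 + 3073.92 = 324592.14
ΣP(Jan 2009)·Q(Feb 2009) = 10954.07×11 + 12737.97×10 + 128.80×16 + 290.20×5 + 600.94×4 = 120494.77 + 127379.7 + 2060.8 + 1451 + 2403.76 = 253790.03
Index = 324592.14 / 253790.03 × 100 = 127.8979

127.90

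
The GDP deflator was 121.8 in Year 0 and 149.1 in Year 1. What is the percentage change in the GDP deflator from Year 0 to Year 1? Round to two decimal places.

Change = (149.1 − 121.8) / 121.8 × 100
       = 27.3 / 121.8 × 100 = 22.4138%

22.41%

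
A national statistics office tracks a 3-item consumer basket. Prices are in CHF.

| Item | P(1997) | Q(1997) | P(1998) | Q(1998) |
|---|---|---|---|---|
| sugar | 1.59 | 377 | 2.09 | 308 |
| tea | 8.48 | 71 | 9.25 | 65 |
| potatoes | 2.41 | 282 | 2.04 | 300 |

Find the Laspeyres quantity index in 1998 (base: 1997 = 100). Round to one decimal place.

Laspeyres quantity index uses base-period prices as weights.
ΣP(1997)·Q(1998) = 1.59×308 + 8.48×65 + 2.41×300 = 489.72 + 551.2 + 723 = 1763.92
ΣP(1997)·Q(1997) = 1.59×377 + 8.48×71 + 2.41×282 = 599.43 + 602.08 + 679.62 = 1881.13
Index = 1763.92 / 1881.13 × 100 = 93.7692

93.8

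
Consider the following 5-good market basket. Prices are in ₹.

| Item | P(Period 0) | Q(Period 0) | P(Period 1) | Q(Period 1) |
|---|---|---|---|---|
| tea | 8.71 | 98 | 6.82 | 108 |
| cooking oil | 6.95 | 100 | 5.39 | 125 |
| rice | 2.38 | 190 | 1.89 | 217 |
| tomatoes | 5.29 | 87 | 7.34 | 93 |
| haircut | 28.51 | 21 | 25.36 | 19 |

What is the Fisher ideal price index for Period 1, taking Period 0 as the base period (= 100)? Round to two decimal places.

89.16

Laspeyres component (base-period weights):
ΣP(Period 1)Q(Period 0) = 6.82×98 + 5.39×100 + 1.89×190 + 7.34×87 + 25.36×21 = 668.36 + 539 + 359.1 + 638.58 + 532.56 = 2737.6
ΣP(Period 0)Q(Period 0) = 8.71×98 + 6.95×100 + 2.38×190 + 5.29×87 + 28.51×21 = 853.58 + 695 + 452.2 + 460.23 + 598.71 = 3059.72
L = 2737.6 / 3059.72 × 100 = 89.4722
Paasche component (current-period weights):
ΣP(Period 1)Q(Period 1) = 6.82×108 + 5.39×125 + 1.89×217 + 7.34×93 + 25.36×19 = 736.56 + 673.75 + 410.13 + 682.62 + 481.84 = 2984.9
ΣP(Period 0)Q(Period 1) = 8.71×108 + 6.95×125 + 2.38×217 + 5.29×93 + 28.51×19 = 940.68 + 868.75 + 516.46 + 491.97 + 541.69 = 3359.55
P = 2984.9 / 3359.55 × 100 = 88.8482
Fisher = √(L × P) = √(89.4722 × 88.8482) = 89.1597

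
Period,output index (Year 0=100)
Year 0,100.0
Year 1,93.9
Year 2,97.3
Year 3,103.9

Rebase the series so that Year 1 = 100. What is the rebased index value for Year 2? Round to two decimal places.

103.62

Rebased(Year 2) = 97.3 / 93.9 × 100 = 103.6209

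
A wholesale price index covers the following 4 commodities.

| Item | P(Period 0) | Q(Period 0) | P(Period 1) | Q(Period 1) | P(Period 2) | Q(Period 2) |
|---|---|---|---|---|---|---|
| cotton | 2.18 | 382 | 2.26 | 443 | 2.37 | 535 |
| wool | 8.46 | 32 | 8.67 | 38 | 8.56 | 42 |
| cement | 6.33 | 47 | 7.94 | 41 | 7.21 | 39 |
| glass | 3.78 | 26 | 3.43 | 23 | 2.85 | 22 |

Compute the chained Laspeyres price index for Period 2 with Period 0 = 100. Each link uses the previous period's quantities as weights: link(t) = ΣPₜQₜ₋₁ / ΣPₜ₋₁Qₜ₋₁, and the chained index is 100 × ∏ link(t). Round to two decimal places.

107.01

Link Period 0→Period 1:
ΣP(Period 1)Q(Period 0) = 2.26×382 + 8.67×32 + 7.94×47 + 3.43×26 = 863.32 + 277.44 + 373.18 + 89.18 = 1603.12
ΣP(Period 0)Q(Period 0) = 2.18×382 + 8.46×32 + 6.33×47 + 3.78×26 = 832.76 + 270.72 + 297.51 + 98.28 = 1499.27
link = 1603.12/1499.27 = 1.069267
Link Period 1→Period 2:
ΣP(Period 2)Q(Period 1) = 2.37×443 + 8.56×38 + 7.21×41 + 2.85×23 = 1049.91 + 325.28 + 295.61 + 65.55 = 1736.35
ΣP(Period 1)Q(Period 1) = 2.26×443 + 8.67×38 + 7.94×41 + 3.43×23 = 1001.18 + 329.46 + 325.54 + 78.89 = 1735.07
link = 1736.35/1735.07 = 1.000738
Chained index = 100 × 1.069267 × 1.000738 = 107.0056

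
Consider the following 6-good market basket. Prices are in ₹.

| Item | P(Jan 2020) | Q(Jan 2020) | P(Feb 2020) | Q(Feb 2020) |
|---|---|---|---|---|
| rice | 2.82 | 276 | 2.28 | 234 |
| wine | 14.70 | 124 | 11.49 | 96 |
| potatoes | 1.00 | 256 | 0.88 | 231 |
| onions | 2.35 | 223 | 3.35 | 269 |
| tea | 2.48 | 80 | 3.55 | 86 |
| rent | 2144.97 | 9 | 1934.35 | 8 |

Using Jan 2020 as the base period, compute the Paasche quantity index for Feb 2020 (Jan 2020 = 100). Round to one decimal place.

89.4

Paasche quantity index uses current-period prices as weights.
ΣP(Feb 2020)·Q(Feb 2020) = 2.28×234 + 11.49×96 + 0.88×231 + 3.35×269 + 3.55×86 + 1934.35×8 = 533.52 + 1103.04 + 203.28 + 901.15 + 305.3 + 15474.8 = 18521.09
ΣP(Feb 2020)·Q(Jan 2020) = 2.28×276 + 11.49×124 + 0.88×256 + 3.35×223 + 3.55×80 + 1934.35×9 = 629.28 + 1424.76 + 225.28 + 747.05 + 284 + 17409.15 = 20719.52
Index = 18521.09 / 20719.52 × 100 = 89.3896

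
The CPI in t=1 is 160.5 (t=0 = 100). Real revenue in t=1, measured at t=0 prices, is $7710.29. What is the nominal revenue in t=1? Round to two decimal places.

Nominal = Real × (Index/100) = 7710.29 × (160.5/100)
        = 7710.29 × 1.605 = 12375.0154

12375.02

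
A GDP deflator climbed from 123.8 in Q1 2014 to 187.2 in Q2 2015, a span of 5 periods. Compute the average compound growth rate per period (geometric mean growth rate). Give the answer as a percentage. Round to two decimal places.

Growth factor = (187.2/123.8)^(1/5) = (1.512116)^(1/5) = 1.086218
Growth rate = 1.086218 − 1 = 0.086218 = 8.6218%

8.62%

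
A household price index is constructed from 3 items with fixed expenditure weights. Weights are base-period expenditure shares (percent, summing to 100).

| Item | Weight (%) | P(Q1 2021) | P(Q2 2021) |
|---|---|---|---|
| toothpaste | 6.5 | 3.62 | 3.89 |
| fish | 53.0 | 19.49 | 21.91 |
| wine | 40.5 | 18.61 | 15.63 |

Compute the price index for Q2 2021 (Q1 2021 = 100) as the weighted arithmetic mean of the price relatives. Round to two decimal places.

100.58

toothpaste: 6.5 × (3.89/3.62) = 6.5 × 1.074586 = 6.9848
fish: 53.0 × (21.91/19.49) = 53.0 × 1.124166 = 59.5808
wine: 40.5 × (15.63/18.61) = 40.5 × 0.839871 = 34.0148
Index = Σ wᵢ·(p₁ᵢ/p₀ᵢ) = 6.9848 + 59.5808 + 34.0148 = 100.5804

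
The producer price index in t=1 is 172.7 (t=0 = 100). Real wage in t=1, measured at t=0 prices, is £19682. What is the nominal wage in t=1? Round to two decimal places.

Nominal = Real × (Index/100) = 19682 × (172.7/100)
        = 19682 × 1.727 = 33990.8140

33990.81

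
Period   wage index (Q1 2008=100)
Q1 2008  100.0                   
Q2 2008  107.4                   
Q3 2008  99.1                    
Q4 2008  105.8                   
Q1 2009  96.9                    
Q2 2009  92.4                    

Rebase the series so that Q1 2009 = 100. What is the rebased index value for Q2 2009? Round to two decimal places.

95.36

Rebased(Q2 2009) = 92.4 / 96.9 × 100 = 95.3560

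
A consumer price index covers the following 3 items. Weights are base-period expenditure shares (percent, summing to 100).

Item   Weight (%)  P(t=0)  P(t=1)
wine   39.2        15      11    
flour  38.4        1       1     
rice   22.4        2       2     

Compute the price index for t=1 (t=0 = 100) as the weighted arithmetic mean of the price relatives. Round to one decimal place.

wine: 39.2 × (11/15) = 39.2 × 0.733333 = 28.7467
flour: 38.4 × (1/1) = 38.4 × 1.000000 = 38.4000
rice: 22.4 × (2/2) = 22.4 × 1.000000 = 22.4000
Index = Σ wᵢ·(p₁ᵢ/p₀ᵢ) = 28.7467 + 38.4000 + 22.4000 = 89.5467

89.5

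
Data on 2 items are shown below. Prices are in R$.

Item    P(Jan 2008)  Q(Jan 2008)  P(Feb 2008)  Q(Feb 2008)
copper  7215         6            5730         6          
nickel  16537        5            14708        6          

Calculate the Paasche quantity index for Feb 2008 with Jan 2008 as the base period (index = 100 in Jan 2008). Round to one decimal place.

Paasche quantity index uses current-period prices as weights.
ΣP(Feb 2008)·Q(Feb 2008) = 5730×6 + 14708×6 = 34380 + 88248 = 122628
ΣP(Feb 2008)·Q(Jan 2008) = 5730×6 + 14708×5 = 34380 + 73540 = 107920
Index = 122628 / 107920 × 100 = 113.6286

113.6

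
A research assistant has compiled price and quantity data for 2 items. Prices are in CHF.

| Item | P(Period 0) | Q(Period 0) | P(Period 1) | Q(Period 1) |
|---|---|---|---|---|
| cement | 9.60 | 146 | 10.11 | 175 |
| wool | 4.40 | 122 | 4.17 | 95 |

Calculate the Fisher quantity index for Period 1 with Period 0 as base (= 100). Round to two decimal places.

Laspeyres component (base-period weights):
ΣP(Period 0)Q(Period 1) = 9.60×175 + 4.40×95 = 1680 + 418 = 2098
ΣP(Period 0)Q(Period 0) = 9.60×146 + 4.40×122 = 1401.6 + 536.8 = 1938.4
L = 2098 / 1938.4 × 100 = 108.2336
Paasche component (current-period weights):
ΣP(Period 1)Q(Period 1) = 10.11×175 + 4.17×95 = 1769.25 + 396.15 = 2165.4
ΣP(Period 1)Q(Period 0) = 10.11×146 + 4.17×122 = 1476.06 + 508.74 = 1984.8
P = 2165.4 / 1984.8 × 100 = 109.0992
Fisher = √(L × P) = √(108.2336 × 109.0992) = 108.6655

108.67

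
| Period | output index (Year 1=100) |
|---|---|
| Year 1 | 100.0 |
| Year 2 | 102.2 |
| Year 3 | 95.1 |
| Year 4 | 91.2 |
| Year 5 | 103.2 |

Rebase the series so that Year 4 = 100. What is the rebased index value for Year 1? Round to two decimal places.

109.65

Rebased(Year 1) = 100.0 / 91.2 × 100 = 109.6491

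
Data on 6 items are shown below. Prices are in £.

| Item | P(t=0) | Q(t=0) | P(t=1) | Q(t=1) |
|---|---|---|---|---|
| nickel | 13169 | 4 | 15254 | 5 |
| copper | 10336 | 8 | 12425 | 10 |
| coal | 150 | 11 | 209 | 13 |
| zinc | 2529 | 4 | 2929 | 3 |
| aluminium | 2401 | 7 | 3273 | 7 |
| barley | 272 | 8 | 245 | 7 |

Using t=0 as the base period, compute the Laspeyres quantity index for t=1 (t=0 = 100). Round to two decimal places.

Laspeyres quantity index uses base-period prices as weights.
ΣP(t=0)·Q(t=1) = 13169×5 + 10336×10 + 150×13 + 2529×3 + 2401×7 + 272×7 = 65845 + 103360 + 1950 + 7587 + 16807 + 1904 = 197453
ΣP(t=0)·Q(t=0) = 13169×4 + 10336×8 + 150×11 + 2529×4 + 2401×7 + 272×8 = 52676 + 82688 + 1650 + 10116 + 16807 + 2176 = 166113
Index = 197453 / 166113 × 100 = 118.8667

118.87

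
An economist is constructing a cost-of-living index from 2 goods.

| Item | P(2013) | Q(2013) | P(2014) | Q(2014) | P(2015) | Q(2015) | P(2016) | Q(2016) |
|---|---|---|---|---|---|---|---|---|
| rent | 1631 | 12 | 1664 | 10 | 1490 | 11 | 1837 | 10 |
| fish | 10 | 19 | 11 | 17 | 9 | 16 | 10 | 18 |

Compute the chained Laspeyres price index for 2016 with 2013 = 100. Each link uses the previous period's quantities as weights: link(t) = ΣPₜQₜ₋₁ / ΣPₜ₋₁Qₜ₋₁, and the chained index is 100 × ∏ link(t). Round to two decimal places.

112.51

Link 2013→2014:
ΣP(2014)Q(2013) = 1664×12 + 11×19 = 19968 + 209 = 20177
ΣP(2013)Q(2013) = 1631×12 + 10×19 = 19572 + 190 = 19762
link = 20177/19762 = 1.021000
Link 2014→2015:
ΣP(2015)Q(2014) = 1490×10 + 9×17 = 14900 + 153 = 15053
ΣP(2014)Q(2014) = 1664×10 + 11×17 = 16640 + 187 = 16827
link = 15053/16827 = 0.894574
Link 2015→2016:
ΣP(2016)Q(2015) = 1837×11 + 10×16 = 20207 + 160 = 20367
ΣP(2015)Q(2015) = 1490×11 + 9×16 = 16390 + 144 = 16534
link = 20367/16534 = 1.231825
Chained index = 100 × 1.021000 × 0.894574 × 1.231825 = 112.5100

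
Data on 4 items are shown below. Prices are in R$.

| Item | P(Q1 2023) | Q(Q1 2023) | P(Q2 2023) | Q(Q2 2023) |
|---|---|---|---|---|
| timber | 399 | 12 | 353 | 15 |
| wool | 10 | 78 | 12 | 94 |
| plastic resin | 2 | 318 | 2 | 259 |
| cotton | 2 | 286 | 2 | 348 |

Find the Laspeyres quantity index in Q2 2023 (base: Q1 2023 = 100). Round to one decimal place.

120.1

Laspeyres quantity index uses base-period prices as weights.
ΣP(Q1 2023)·Q(Q2 2023) = 399×15 + 10×94 + 2×259 + 2×348 = 5985 + 940 + 518 + 696 = 8139
ΣP(Q1 2023)·Q(Q1 2023) = 399×12 + 10×78 + 2×318 + 2×286 = 4788 + 780 + 636 + 572 = 6776
Index = 8139 / 6776 × 100 = 120.1151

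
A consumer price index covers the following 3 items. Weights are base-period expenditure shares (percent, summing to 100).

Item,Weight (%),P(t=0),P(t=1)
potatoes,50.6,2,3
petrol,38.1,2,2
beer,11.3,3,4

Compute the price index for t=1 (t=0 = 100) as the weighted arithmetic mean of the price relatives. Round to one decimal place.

129.1

potatoes: 50.6 × (3/2) = 50.6 × 1.500000 = 75.9000
petrol: 38.1 × (2/2) = 38.1 × 1.000000 = 38.1000
beer: 11.3 × (4/3) = 11.3 × 1.333333 = 15.0667
Index = Σ wᵢ·(p₁ᵢ/p₀ᵢ) = 75.9000 + 38.1000 + 15.0667 = 129.0667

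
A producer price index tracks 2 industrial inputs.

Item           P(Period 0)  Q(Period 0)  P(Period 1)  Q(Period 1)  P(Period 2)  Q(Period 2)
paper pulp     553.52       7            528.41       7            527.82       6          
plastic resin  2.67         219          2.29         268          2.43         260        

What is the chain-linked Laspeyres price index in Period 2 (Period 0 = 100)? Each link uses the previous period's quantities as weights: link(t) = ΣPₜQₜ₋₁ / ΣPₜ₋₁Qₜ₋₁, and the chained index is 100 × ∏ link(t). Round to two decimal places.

Link Period 0→Period 1:
ΣP(Period 1)Q(Period 0) = 528.41×7 + 2.29×219 = 3698.87 + 501.51 = 4200.38
ΣP(Period 0)Q(Period 0) = 553.52×7 + 2.67×219 = 3874.64 + 584.73 = 4459.37
link = 4200.38/4459.37 = 0.941922
Link Period 1→Period 2:
ΣP(Period 2)Q(Period 1) = 527.82×7 + 2.43×268 = 3694.74 + 651.24 = 4345.98
ΣP(Period 1)Q(Period 1) = 528.41×7 + 2.29×268 = 3698.87 + 613.72 = 4312.59
link = 4345.98/4312.59 = 1.007742
Chained index = 100 × 0.941922 × 1.007742 = 94.9215

94.92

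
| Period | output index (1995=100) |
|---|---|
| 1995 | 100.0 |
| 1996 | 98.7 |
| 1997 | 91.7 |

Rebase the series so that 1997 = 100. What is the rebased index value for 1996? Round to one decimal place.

107.6

Rebased(1996) = 98.7 / 91.7 × 100 = 107.6336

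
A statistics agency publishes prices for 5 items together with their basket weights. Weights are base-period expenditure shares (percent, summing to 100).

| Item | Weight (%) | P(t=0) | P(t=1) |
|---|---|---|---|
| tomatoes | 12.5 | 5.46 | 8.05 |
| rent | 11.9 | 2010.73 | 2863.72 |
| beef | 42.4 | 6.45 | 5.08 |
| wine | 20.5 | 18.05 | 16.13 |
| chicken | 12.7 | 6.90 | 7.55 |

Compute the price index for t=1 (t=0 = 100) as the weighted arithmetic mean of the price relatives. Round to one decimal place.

101.0

tomatoes: 12.5 × (8.05/5.46) = 12.5 × 1.474359 = 18.4295
rent: 11.9 × (2863.72/2010.73) = 11.9 × 1.424219 = 16.9482
beef: 42.4 × (5.08/6.45) = 42.4 × 0.787597 = 33.3941
wine: 20.5 × (16.13/18.05) = 20.5 × 0.893629 = 18.3194
chicken: 12.7 × (7.55/6.90) = 12.7 × 1.094203 = 13.8964
Index = Σ wᵢ·(p₁ᵢ/p₀ᵢ) = 18.4295 + 16.9482 + 33.3941 + 18.3194 + 13.8964 = 100.9876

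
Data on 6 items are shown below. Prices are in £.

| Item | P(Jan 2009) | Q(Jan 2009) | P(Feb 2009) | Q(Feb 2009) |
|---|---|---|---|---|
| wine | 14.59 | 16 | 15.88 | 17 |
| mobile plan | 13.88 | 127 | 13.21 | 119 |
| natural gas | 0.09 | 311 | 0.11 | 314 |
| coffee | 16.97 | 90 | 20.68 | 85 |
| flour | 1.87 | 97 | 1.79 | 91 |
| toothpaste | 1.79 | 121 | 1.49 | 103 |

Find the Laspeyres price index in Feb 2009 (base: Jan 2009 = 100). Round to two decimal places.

Laspeyres price index uses base-period quantities as weights.
ΣP(Feb 2009)·Q(Jan 2009) = 15.88×16 + 13.21×127 + 0.11×311 + 20.68×90 + 1.79×97 + 1.49×121 = 254.08 + 1677.67 + 34.21 + 1861.2 + 173.63 + 180.29 = 4181.08
ΣP(Jan 2009)·Q(Jan 2009) = 14.59×16 + 13.88×127 + 0.09×311 + 16.97×90 + 1.87×97 + 1.79×121 = 233.44 + 1762.76 + 27.99 + 1527.3 + 181.39 + 216.59 = 3949.47
Index = 4181.08 / 3949.47 × 100 = 105.8643

105.86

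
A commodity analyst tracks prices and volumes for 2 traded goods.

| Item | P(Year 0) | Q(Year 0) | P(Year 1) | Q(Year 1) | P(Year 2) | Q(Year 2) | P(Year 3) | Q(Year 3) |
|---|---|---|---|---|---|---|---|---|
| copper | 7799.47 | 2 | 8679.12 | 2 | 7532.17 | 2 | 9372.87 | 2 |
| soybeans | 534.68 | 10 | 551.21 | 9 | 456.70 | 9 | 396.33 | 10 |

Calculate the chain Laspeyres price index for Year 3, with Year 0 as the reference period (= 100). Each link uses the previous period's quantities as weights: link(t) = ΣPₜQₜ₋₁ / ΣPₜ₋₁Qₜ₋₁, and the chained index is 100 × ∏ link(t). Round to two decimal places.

109.16

Link Year 0→Year 1:
ΣP(Year 1)Q(Year 0) = 8679.12×2 + 551.21×10 = 17358.24 + 5512.1 = 22870.34
ΣP(Year 0)Q(Year 0) = 7799.47×2 + 534.68×10 = 15598.94 + 5346.8 = 20945.74
link = 22870.34/20945.74 = 1.091885
Link Year 1→Year 2:
ΣP(Year 2)Q(Year 1) = 7532.17×2 + 456.70×9 = 15064.34 + 4110.3 = 19174.64
ΣP(Year 1)Q(Year 1) = 8679.12×2 + 551.21×9 = 17358.24 + 4960.89 = 22319.13
link = 19174.64/22319.13 = 0.859112
Link Year 2→Year 3:
ΣP(Year 3)Q(Year 2) = 9372.87×2 + 396.33×9 = 18745.74 + 3566.97 = 22312.71
ΣP(Year 2)Q(Year 2) = 7532.17×2 + 456.70×9 = 15064.34 + 4110.3 = 19174.64
link = 22312.71/19174.64 = 1.163657
Chained index = 100 × 1.091885 × 0.859112 × 1.163657 = 109.1571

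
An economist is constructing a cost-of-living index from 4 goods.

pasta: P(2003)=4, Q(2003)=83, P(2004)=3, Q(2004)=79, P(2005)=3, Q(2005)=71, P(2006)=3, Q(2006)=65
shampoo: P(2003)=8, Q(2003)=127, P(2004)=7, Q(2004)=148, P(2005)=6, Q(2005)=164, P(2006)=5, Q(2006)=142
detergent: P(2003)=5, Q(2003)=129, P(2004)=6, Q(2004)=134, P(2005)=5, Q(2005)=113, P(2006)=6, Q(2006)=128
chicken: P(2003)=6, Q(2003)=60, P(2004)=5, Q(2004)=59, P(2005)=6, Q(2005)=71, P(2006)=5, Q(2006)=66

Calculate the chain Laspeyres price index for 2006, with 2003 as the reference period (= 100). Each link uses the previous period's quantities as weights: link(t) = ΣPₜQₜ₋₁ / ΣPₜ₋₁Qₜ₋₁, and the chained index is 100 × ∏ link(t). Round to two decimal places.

Link 2003→2004:
ΣP(2004)Q(2003) = 3×83 + 7×127 + 6×129 + 5×60 = 249 + 889 + 774 + 300 = 2212
ΣP(2003)Q(2003) = 4×83 + 8×127 + 5×129 + 6×60 = 332 + 1016 + 645 + 360 = 2353
link = 2212/2353 = 0.940076
Link 2004→2005:
ΣP(2005)Q(2004) = 3×79 + 6×148 + 5×134 + 6×59 = 237 + 888 + 670 + 354 = 2149
ΣP(2004)Q(2004) = 3×79 + 7×148 + 6×134 + 5×59 = 237 + 1036 + 804 + 295 = 2372
link = 2149/2372 = 0.905987
Link 2005→2006:
ΣP(2006)Q(2005) = 3×71 + 5×164 + 6×113 + 5×71 = 213 + 820 + 678 + 355 = 2066
ΣP(2005)Q(2005) = 3×71 + 6×164 + 5×113 + 6×71 = 213 + 984 + 565 + 426 = 2188
link = 2066/2188 = 0.944241
Chained index = 100 × 0.940076 × 0.905987 × 0.944241 = 80.4207

80.42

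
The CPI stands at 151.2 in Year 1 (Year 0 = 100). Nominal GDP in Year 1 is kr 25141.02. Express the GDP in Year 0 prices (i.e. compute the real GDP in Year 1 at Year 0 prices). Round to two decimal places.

16627.66

Real = Nominal ÷ (Index/100) = 25141.02 ÷ (151.2/100)
     = 25141.02 ÷ 1.512 = 16627.6587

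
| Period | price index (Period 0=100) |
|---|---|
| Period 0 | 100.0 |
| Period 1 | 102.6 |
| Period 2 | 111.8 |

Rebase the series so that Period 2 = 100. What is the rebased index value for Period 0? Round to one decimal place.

Rebased(Period 0) = 100.0 / 111.8 × 100 = 89.4454

89.4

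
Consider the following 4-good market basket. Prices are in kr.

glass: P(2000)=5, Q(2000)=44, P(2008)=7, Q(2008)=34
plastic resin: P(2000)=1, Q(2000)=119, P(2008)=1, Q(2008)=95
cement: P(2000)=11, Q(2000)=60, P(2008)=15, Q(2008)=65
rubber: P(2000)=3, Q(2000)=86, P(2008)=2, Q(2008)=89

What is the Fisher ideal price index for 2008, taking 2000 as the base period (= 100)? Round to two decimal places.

Laspeyres component (base-period weights):
ΣP(2008)Q(2000) = 7×44 + 1×119 + 15×60 + 2×86 = 308 + 119 + 900 + 172 = 1499
ΣP(2000)Q(2000) = 5×44 + 1×119 + 11×60 + 3×86 = 220 + 119 + 660 + 258 = 1257
L = 1499 / 1257 × 100 = 119.2522
Paasche component (current-period weights):
ΣP(2008)Q(2008) = 7×34 + 1×95 + 15×65 + 2×89 = 238 + 95 + 975 + 178 = 1486
ΣP(2000)Q(2008) = 5×34 + 1×95 + 11×65 + 3×89 = 170 + 95 + 715 + 267 = 1247
P = 1486 / 1247 × 100 = 119.1660
Fisher = √(L × P) = √(119.2522 × 119.1660) = 119.2091

119.21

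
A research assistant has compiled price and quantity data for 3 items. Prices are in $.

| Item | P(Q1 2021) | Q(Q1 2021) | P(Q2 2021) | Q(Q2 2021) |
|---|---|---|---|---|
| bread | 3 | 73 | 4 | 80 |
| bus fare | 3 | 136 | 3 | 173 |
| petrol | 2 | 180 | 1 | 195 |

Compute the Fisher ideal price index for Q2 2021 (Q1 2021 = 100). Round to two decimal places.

89.57

Laspeyres component (base-period weights):
ΣP(Q2 2021)Q(Q1 2021) = 4×73 + 3×136 + 1×180 = 292 + 408 + 180 = 880
ΣP(Q1 2021)Q(Q1 2021) = 3×73 + 3×136 + 2×180 = 219 + 408 + 360 = 987
L = 880 / 987 × 100 = 89.1591
Paasche component (current-period weights):
ΣP(Q2 2021)Q(Q2 2021) = 4×80 + 3×173 + 1×195 = 320 + 519 + 195 = 1034
ΣP(Q1 2021)Q(Q2 2021) = 3×80 + 3×173 + 2×195 = 240 + 519 + 390 = 1149
P = 1034 / 1149 × 100 = 89.9913
Fisher = √(L × P) = √(89.1591 × 89.9913) = 89.5742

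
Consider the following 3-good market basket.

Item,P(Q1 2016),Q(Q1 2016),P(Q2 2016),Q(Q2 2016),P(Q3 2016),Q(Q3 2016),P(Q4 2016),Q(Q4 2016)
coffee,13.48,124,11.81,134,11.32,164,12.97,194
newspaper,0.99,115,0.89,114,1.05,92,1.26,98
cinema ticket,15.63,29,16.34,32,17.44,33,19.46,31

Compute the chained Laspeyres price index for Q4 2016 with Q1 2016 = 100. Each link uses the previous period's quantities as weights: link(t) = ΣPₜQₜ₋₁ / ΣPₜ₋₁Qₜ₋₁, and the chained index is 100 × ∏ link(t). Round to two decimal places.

Link Q1 2016→Q2 2016:
ΣP(Q2 2016)Q(Q1 2016) = 11.81×124 + 0.89×115 + 16.34×29 = 1464.44 + 102.35 + 473.86 = 2040.65
ΣP(Q1 2016)Q(Q1 2016) = 13.48×124 + 0.99×115 + 15.63×29 = 1671.52 + 113.85 + 453.27 = 2238.64
link = 2040.65/2238.64 = 0.911558
Link Q2 2016→Q3 2016:
ΣP(Q3 2016)Q(Q2 2016) = 11.32×134 + 1.05×114 + 17.44×32 = 1516.88 + 119.7 + 558.08 = 2194.66
ΣP(Q2 2016)Q(Q2 2016) = 11.81×134 + 0.89×114 + 16.34×32 = 1582.54 + 101.46 + 522.88 = 2206.88
link = 2194.66/2206.88 = 0.994463
Link Q3 2016→Q4 2016:
ΣP(Q4 2016)Q(Q3 2016) = 12.97×164 + 1.26×92 + 19.46×33 = 2127.08 + 115.92 + 642.18 = 2885.18
ΣP(Q3 2016)Q(Q3 2016) = 11.32×164 + 1.05×92 + 17.44×33 = 1856.48 + 96.6 + 575.52 = 2528.6
link = 2885.18/2528.6 = 1.141019
Chained index = 100 × 0.911558 × 0.994463 × 1.141019 = 103.4345

103.43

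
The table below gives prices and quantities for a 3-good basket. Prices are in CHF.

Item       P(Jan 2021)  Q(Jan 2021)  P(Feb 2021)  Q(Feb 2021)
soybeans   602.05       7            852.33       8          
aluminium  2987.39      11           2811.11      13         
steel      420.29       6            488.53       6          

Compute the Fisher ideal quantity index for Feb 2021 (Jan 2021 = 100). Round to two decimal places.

Laspeyres component (base-period weights):
ΣP(Jan 2021)Q(Feb 2021) = 602.05×8 + 2987.39×13 + 420.29×6 = 4816.4 + 38836.07 + 2521.74 = 46174.21
ΣP(Jan 2021)Q(Jan 2021) = 602.05×7 + 2987.39×11 + 420.29×6 = 4214.35 + 32861.29 + 2521.74 = 39597.38
L = 46174.21 / 39597.38 × 100 = 116.6093
Paasche component (current-period weights):
ΣP(Feb 2021)Q(Feb 2021) = 852.33×8 + 2811.11×13 + 488.53×6 = 6818.64 + 36544.43 + 2931.18 = 46294.25
ΣP(Feb 2021)Q(Jan 2021) = 852.33×7 + 2811.11×11 + 488.53×6 = 5966.31 + 30922.21 + 2931.18 = 39819.7
P = 46294.25 / 39819.7 × 100 = 116.2597
Fisher = √(L × P) = √(116.6093 × 116.2597) = 116.4343

116.43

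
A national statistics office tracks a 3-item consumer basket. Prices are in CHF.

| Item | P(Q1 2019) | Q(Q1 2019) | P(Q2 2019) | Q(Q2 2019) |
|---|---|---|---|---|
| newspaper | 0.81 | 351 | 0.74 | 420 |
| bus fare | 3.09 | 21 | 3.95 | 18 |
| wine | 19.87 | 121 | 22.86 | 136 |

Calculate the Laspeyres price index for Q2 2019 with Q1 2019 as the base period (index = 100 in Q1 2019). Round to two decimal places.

Laspeyres price index uses base-period quantities as weights.
ΣP(Q2 2019)·Q(Q1 2019) = 0.74×351 + 3.95×21 + 22.86×121 = 259.74 + 82.95 + 2766.06 = 3108.75
ΣP(Q1 2019)·Q(Q1 2019) = 0.81×351 + 3.09×21 + 19.87×121 = 284.31 + 64.89 + 2404.27 = 2753.47
Index = 3108.75 / 2753.47 × 100 = 112.9030

112.90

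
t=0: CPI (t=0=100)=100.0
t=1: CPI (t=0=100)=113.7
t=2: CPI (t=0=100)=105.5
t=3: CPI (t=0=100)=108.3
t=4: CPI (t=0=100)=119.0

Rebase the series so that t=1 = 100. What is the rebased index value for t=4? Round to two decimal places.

104.66

Rebased(t=4) = 119.0 / 113.7 × 100 = 104.6614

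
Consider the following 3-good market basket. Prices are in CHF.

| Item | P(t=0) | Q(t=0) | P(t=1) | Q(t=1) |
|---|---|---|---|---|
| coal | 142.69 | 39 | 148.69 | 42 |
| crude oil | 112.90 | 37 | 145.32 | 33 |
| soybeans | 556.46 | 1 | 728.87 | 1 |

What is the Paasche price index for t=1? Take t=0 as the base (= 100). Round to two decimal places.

114.54

Paasche price index uses current-period quantities as weights.
ΣP(t=1)·Q(t=1) = 148.69×42 + 145.32×33 + 728.87×1 = 6244.98 + 4795.56 + 728.87 = 11769.41
ΣP(t=0)·Q(t=1) = 142.69×42 + 112.90×33 + 556.46×1 = 5992.98 + 3725.7 + 556.46 = 10275.14
Index = 11769.41 / 10275.14 × 100 = 114.5426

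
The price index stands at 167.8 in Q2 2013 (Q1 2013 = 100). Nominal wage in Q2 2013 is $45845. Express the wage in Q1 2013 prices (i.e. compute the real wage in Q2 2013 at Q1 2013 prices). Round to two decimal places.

Real = Nominal ÷ (Index/100) = 45845 ÷ (167.8/100)
     = 45845 ÷ 1.678 = 27321.2157

27321.22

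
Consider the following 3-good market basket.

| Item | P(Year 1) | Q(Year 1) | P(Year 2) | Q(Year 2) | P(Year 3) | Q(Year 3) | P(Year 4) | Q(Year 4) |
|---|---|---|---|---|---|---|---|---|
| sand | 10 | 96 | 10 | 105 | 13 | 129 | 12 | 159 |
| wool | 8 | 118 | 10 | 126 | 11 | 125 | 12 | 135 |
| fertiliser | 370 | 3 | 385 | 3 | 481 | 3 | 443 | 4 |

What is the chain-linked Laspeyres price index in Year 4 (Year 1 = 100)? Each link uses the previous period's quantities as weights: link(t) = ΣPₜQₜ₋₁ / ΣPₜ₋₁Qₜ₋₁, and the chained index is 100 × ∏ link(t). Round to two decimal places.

Link Year 1→Year 2:
ΣP(Year 2)Q(Year 1) = 10×96 + 10×118 + 385×3 = 960 + 1180 + 1155 = 3295
ΣP(Year 1)Q(Year 1) = 10×96 + 8×118 + 370×3 = 960 + 944 + 1110 = 3014
link = 3295/3014 = 1.093232
Link Year 2→Year 3:
ΣP(Year 3)Q(Year 2) = 13×105 + 11×126 + 481×3 = 1365 + 1386 + 1443 = 4194
ΣP(Year 2)Q(Year 2) = 10×105 + 10×126 + 385×3 = 1050 + 1260 + 1155 = 3465
link = 4194/3465 = 1.210390
Link Year 3→Year 4:
ΣP(Year 4)Q(Year 3) = 12×129 + 12×125 + 443×3 = 1548 + 1500 + 1329 = 4377
ΣP(Year 3)Q(Year 3) = 13×129 + 11×125 + 481×3 = 1677 + 1375 + 1443 = 4495
link = 4377/4495 = 0.973749
Chained index = 100 × 1.093232 × 1.210390 × 0.973749 = 128.8499

128.85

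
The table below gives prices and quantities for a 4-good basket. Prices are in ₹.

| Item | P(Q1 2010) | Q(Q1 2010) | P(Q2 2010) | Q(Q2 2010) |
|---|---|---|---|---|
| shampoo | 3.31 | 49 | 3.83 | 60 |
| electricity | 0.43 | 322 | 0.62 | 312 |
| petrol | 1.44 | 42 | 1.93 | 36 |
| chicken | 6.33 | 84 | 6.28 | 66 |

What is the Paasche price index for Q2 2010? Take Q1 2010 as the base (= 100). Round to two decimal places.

Paasche price index uses current-period quantities as weights.
ΣP(Q2 2010)·Q(Q2 2010) = 3.83×60 + 0.62×312 + 1.93×36 + 6.28×66 = 229.8 + 193.44 + 69.48 + 414.48 = 907.2
ΣP(Q1 2010)·Q(Q2 2010) = 3.31×60 + 0.43×312 + 1.44×36 + 6.33×66 = 198.6 + 134.16 + 51.84 + 417.78 = 802.38
Index = 907.2 / 802.38 × 100 = 113.0636

113.06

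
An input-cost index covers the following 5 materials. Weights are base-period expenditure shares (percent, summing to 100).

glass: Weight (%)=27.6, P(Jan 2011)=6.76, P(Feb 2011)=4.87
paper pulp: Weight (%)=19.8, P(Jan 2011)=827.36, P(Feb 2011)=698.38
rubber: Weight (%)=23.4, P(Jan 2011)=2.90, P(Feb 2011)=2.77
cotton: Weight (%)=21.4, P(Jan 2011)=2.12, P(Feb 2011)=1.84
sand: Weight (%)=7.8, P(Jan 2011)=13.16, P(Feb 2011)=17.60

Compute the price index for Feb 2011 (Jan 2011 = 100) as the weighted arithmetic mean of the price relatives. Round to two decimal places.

87.95

glass: 27.6 × (4.87/6.76) = 27.6 × 0.720414 = 19.8834
paper pulp: 19.8 × (698.38/827.36) = 19.8 × 0.844107 = 16.7133
rubber: 23.4 × (2.77/2.90) = 23.4 × 0.955172 = 22.3510
cotton: 21.4 × (1.84/2.12) = 21.4 × 0.867925 = 18.5736
sand: 7.8 × (17.60/13.16) = 7.8 × 1.337386 = 10.4316
Index = Σ wᵢ·(p₁ᵢ/p₀ᵢ) = 19.8834 + 16.7133 + 22.3510 + 18.5736 + 10.4316 = 87.9530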